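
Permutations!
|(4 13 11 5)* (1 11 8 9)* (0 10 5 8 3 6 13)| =12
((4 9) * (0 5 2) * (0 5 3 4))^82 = (0 4)(3 9) = [4, 1, 2, 9, 0, 5, 6, 7, 8, 3]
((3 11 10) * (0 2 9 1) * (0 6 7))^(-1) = (0 7 6 1 9 2)(3 10 11) = [7, 9, 0, 10, 4, 5, 1, 6, 8, 2, 11, 3]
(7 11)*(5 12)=(5 12)(7 11)=[0, 1, 2, 3, 4, 12, 6, 11, 8, 9, 10, 7, 5]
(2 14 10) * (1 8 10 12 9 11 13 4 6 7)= (1 8 10 2 14 12 9 11 13 4 6 7)= [0, 8, 14, 3, 6, 5, 7, 1, 10, 11, 2, 13, 9, 4, 12]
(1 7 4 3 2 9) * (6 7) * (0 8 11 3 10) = (0 8 11 3 2 9 1 6 7 4 10) = [8, 6, 9, 2, 10, 5, 7, 4, 11, 1, 0, 3]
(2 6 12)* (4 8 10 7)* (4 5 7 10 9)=[0, 1, 6, 3, 8, 7, 12, 5, 9, 4, 10, 11, 2]=(2 6 12)(4 8 9)(5 7)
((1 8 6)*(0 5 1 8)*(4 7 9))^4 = (0 5 1)(4 7 9) = [5, 0, 2, 3, 7, 1, 6, 9, 8, 4]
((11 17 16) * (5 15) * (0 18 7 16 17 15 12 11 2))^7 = (0 7 2 18 16)(5 15 11 12) = [7, 1, 18, 3, 4, 15, 6, 2, 8, 9, 10, 12, 5, 13, 14, 11, 0, 17, 16]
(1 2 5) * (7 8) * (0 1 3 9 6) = [1, 2, 5, 9, 4, 3, 0, 8, 7, 6] = (0 1 2 5 3 9 6)(7 8)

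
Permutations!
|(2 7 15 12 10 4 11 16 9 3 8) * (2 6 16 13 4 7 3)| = 12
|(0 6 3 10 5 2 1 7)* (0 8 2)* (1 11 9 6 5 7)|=|(0 5)(2 11 9 6 3 10 7 8)|=8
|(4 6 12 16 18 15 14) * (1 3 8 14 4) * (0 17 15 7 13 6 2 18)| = 44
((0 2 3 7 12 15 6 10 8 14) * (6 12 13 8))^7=(6 10)(12 15)=[0, 1, 2, 3, 4, 5, 10, 7, 8, 9, 6, 11, 15, 13, 14, 12]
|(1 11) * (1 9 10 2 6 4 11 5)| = |(1 5)(2 6 4 11 9 10)| = 6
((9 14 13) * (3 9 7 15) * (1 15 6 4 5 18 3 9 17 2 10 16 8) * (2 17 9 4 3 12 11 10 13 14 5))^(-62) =(1 4 13 6 9 18 11 16)(2 7 3 5 12 10 8 15) =[0, 4, 7, 5, 13, 12, 9, 3, 15, 18, 8, 16, 10, 6, 14, 2, 1, 17, 11]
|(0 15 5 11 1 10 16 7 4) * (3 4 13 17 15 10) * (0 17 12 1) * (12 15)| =40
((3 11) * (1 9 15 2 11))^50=(1 15 11)(2 3 9)=[0, 15, 3, 9, 4, 5, 6, 7, 8, 2, 10, 1, 12, 13, 14, 11]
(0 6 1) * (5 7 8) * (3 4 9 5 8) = (0 6 1)(3 4 9 5 7) = [6, 0, 2, 4, 9, 7, 1, 3, 8, 5]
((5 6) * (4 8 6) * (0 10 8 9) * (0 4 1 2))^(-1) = [2, 5, 1, 3, 9, 6, 8, 7, 10, 4, 0] = (0 2 1 5 6 8 10)(4 9)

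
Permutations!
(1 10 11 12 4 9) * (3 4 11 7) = (1 10 7 3 4 9)(11 12) = [0, 10, 2, 4, 9, 5, 6, 3, 8, 1, 7, 12, 11]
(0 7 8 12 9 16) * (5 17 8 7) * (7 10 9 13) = (0 5 17 8 12 13 7 10 9 16) = [5, 1, 2, 3, 4, 17, 6, 10, 12, 16, 9, 11, 13, 7, 14, 15, 0, 8]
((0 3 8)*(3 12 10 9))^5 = (0 8 3 9 10 12) = [8, 1, 2, 9, 4, 5, 6, 7, 3, 10, 12, 11, 0]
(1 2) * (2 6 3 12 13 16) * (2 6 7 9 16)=(1 7 9 16 6 3 12 13 2)=[0, 7, 1, 12, 4, 5, 3, 9, 8, 16, 10, 11, 13, 2, 14, 15, 6]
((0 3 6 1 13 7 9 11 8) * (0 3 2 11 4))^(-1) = (0 4 9 7 13 1 6 3 8 11 2) = [4, 6, 0, 8, 9, 5, 3, 13, 11, 7, 10, 2, 12, 1]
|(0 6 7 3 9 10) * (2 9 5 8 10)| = |(0 6 7 3 5 8 10)(2 9)| = 14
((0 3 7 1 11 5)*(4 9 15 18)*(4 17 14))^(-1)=(0 5 11 1 7 3)(4 14 17 18 15 9)=[5, 7, 2, 0, 14, 11, 6, 3, 8, 4, 10, 1, 12, 13, 17, 9, 16, 18, 15]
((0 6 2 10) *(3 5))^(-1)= (0 10 2 6)(3 5)= [10, 1, 6, 5, 4, 3, 0, 7, 8, 9, 2]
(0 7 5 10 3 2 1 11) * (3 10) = [7, 11, 1, 2, 4, 3, 6, 5, 8, 9, 10, 0] = (0 7 5 3 2 1 11)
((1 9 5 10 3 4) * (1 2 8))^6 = [0, 2, 3, 5, 10, 1, 6, 7, 4, 8, 9] = (1 2 3 5)(4 10 9 8)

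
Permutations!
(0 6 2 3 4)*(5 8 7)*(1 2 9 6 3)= [3, 2, 1, 4, 0, 8, 9, 5, 7, 6]= (0 3 4)(1 2)(5 8 7)(6 9)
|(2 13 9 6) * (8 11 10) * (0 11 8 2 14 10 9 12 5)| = 10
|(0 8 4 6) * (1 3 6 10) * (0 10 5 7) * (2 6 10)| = |(0 8 4 5 7)(1 3 10)(2 6)| = 30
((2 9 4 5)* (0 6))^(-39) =[6, 1, 9, 3, 5, 2, 0, 7, 8, 4] =(0 6)(2 9 4 5)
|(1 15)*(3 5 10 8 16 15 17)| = 8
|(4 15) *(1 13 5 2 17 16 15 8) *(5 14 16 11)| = |(1 13 14 16 15 4 8)(2 17 11 5)| = 28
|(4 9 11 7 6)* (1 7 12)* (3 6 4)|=6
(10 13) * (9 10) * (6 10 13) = [0, 1, 2, 3, 4, 5, 10, 7, 8, 13, 6, 11, 12, 9] = (6 10)(9 13)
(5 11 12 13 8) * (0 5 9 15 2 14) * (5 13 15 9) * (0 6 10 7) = (0 13 8 5 11 12 15 2 14 6 10 7) = [13, 1, 14, 3, 4, 11, 10, 0, 5, 9, 7, 12, 15, 8, 6, 2]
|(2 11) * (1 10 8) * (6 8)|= |(1 10 6 8)(2 11)|= 4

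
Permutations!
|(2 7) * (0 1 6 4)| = |(0 1 6 4)(2 7)| = 4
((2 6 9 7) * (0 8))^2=(2 9)(6 7)=[0, 1, 9, 3, 4, 5, 7, 6, 8, 2]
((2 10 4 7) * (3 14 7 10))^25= (2 3 14 7)(4 10)= [0, 1, 3, 14, 10, 5, 6, 2, 8, 9, 4, 11, 12, 13, 7]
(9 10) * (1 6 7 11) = [0, 6, 2, 3, 4, 5, 7, 11, 8, 10, 9, 1] = (1 6 7 11)(9 10)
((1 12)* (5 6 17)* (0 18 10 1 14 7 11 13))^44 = (0 13 11 7 14 12 1 10 18)(5 17 6) = [13, 10, 2, 3, 4, 17, 5, 14, 8, 9, 18, 7, 1, 11, 12, 15, 16, 6, 0]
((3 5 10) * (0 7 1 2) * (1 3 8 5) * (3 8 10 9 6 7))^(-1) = (10)(0 2 1 3)(5 8 7 6 9) = [2, 3, 1, 0, 4, 8, 9, 6, 7, 5, 10]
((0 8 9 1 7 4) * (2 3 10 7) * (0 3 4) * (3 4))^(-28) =(0 2)(1 7)(3 8)(9 10) =[2, 7, 0, 8, 4, 5, 6, 1, 3, 10, 9]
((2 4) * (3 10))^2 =(10) =[0, 1, 2, 3, 4, 5, 6, 7, 8, 9, 10]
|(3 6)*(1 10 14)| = |(1 10 14)(3 6)| = 6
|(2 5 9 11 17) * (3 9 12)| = |(2 5 12 3 9 11 17)| = 7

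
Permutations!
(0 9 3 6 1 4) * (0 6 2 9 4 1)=(0 4 6)(2 9 3)=[4, 1, 9, 2, 6, 5, 0, 7, 8, 3]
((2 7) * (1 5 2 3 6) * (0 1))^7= (7)= [0, 1, 2, 3, 4, 5, 6, 7]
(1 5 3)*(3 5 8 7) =(1 8 7 3) =[0, 8, 2, 1, 4, 5, 6, 3, 7]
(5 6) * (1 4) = [0, 4, 2, 3, 1, 6, 5] = (1 4)(5 6)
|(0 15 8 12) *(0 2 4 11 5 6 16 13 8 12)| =|(0 15 12 2 4 11 5 6 16 13 8)| =11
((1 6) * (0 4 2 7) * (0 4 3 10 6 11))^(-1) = [11, 6, 4, 0, 7, 5, 10, 2, 8, 9, 3, 1] = (0 11 1 6 10 3)(2 4 7)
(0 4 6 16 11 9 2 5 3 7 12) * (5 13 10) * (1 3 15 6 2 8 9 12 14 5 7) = (0 4 2 13 10 7 14 5 15 6 16 11 12)(1 3)(8 9) = [4, 3, 13, 1, 2, 15, 16, 14, 9, 8, 7, 12, 0, 10, 5, 6, 11]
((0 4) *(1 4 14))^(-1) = (0 4 1 14) = [4, 14, 2, 3, 1, 5, 6, 7, 8, 9, 10, 11, 12, 13, 0]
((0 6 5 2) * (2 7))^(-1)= [2, 1, 7, 3, 4, 6, 0, 5]= (0 2 7 5 6)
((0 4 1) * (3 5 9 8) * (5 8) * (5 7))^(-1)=(0 1 4)(3 8)(5 7 9)=[1, 4, 2, 8, 0, 7, 6, 9, 3, 5]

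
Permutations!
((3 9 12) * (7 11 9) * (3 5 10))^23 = (3 11 12 10 7 9 5) = [0, 1, 2, 11, 4, 3, 6, 9, 8, 5, 7, 12, 10]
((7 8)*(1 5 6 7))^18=[0, 7, 2, 3, 4, 8, 1, 5, 6]=(1 7 5 8 6)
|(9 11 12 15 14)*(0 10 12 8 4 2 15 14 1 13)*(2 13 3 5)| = |(0 10 12 14 9 11 8 4 13)(1 3 5 2 15)| = 45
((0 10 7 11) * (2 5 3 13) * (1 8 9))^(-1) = (0 11 7 10)(1 9 8)(2 13 3 5) = [11, 9, 13, 5, 4, 2, 6, 10, 1, 8, 0, 7, 12, 3]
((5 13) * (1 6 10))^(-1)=(1 10 6)(5 13)=[0, 10, 2, 3, 4, 13, 1, 7, 8, 9, 6, 11, 12, 5]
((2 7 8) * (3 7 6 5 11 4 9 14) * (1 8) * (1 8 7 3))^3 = (1 2 11 14 8 5 9 7 6 4) = [0, 2, 11, 3, 1, 9, 4, 6, 5, 7, 10, 14, 12, 13, 8]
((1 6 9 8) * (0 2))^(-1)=[2, 8, 0, 3, 4, 5, 1, 7, 9, 6]=(0 2)(1 8 9 6)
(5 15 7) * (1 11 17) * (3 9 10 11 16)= (1 16 3 9 10 11 17)(5 15 7)= [0, 16, 2, 9, 4, 15, 6, 5, 8, 10, 11, 17, 12, 13, 14, 7, 3, 1]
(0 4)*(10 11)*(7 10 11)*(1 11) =[4, 11, 2, 3, 0, 5, 6, 10, 8, 9, 7, 1] =(0 4)(1 11)(7 10)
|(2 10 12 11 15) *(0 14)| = 10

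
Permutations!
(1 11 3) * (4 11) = (1 4 11 3) = [0, 4, 2, 1, 11, 5, 6, 7, 8, 9, 10, 3]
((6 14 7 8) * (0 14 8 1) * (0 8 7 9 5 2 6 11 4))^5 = (0 6 4 2 11 5 8 9 1 14 7) = [6, 14, 11, 3, 2, 8, 4, 0, 9, 1, 10, 5, 12, 13, 7]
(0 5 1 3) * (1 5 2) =(5)(0 2 1 3) =[2, 3, 1, 0, 4, 5]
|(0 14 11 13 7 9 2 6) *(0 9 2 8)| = |(0 14 11 13 7 2 6 9 8)| = 9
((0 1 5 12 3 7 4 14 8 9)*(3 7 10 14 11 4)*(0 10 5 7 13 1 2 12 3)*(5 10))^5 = (0 7 1 13 12 2)(3 5 9 8 14 10)(4 11) = [7, 13, 0, 5, 11, 9, 6, 1, 14, 8, 3, 4, 2, 12, 10]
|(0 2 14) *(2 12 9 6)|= 6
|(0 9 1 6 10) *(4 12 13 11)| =|(0 9 1 6 10)(4 12 13 11)| =20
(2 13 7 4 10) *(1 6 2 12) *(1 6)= (2 13 7 4 10 12 6)= [0, 1, 13, 3, 10, 5, 2, 4, 8, 9, 12, 11, 6, 7]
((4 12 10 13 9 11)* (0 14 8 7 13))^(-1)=(0 10 12 4 11 9 13 7 8 14)=[10, 1, 2, 3, 11, 5, 6, 8, 14, 13, 12, 9, 4, 7, 0]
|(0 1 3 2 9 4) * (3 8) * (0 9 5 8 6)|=|(0 1 6)(2 5 8 3)(4 9)|=12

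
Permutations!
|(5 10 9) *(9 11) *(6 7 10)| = |(5 6 7 10 11 9)| = 6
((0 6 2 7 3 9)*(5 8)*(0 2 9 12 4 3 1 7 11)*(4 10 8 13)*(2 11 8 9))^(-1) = (0 11 9 10 12 3 4 13 5 8 2 6)(1 7) = [11, 7, 6, 4, 13, 8, 0, 1, 2, 10, 12, 9, 3, 5]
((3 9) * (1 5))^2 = [0, 1, 2, 3, 4, 5, 6, 7, 8, 9] = (9)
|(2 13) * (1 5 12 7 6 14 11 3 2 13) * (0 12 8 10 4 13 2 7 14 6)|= 42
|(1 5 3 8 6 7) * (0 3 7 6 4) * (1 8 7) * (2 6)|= 10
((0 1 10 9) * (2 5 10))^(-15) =(0 5)(1 10)(2 9) =[5, 10, 9, 3, 4, 0, 6, 7, 8, 2, 1]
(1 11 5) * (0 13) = [13, 11, 2, 3, 4, 1, 6, 7, 8, 9, 10, 5, 12, 0] = (0 13)(1 11 5)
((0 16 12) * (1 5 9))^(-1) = (0 12 16)(1 9 5) = [12, 9, 2, 3, 4, 1, 6, 7, 8, 5, 10, 11, 16, 13, 14, 15, 0]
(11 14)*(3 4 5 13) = (3 4 5 13)(11 14) = [0, 1, 2, 4, 5, 13, 6, 7, 8, 9, 10, 14, 12, 3, 11]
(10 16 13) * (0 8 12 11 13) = [8, 1, 2, 3, 4, 5, 6, 7, 12, 9, 16, 13, 11, 10, 14, 15, 0] = (0 8 12 11 13 10 16)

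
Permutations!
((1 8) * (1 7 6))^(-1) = [0, 6, 2, 3, 4, 5, 7, 8, 1] = (1 6 7 8)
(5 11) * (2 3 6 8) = [0, 1, 3, 6, 4, 11, 8, 7, 2, 9, 10, 5] = (2 3 6 8)(5 11)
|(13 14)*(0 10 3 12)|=|(0 10 3 12)(13 14)|=4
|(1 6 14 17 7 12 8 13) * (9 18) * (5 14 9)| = 11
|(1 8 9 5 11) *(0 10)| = 10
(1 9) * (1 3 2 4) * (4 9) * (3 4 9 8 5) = (1 9 4)(2 8 5 3) = [0, 9, 8, 2, 1, 3, 6, 7, 5, 4]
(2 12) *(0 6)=(0 6)(2 12)=[6, 1, 12, 3, 4, 5, 0, 7, 8, 9, 10, 11, 2]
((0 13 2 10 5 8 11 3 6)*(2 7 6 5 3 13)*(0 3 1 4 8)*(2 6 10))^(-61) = (0 5 3 6)(1 8 13 10 4 11 7) = [5, 8, 2, 6, 11, 3, 0, 1, 13, 9, 4, 7, 12, 10]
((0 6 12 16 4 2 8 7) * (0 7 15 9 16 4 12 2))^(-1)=(0 4 12 16 9 15 8 2 6)=[4, 1, 6, 3, 12, 5, 0, 7, 2, 15, 10, 11, 16, 13, 14, 8, 9]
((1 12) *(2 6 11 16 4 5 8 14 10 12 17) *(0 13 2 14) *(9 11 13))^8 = (0 9 11 16 4 5 8)(1 10 17 12 14)(2 13 6) = [9, 10, 13, 3, 5, 8, 2, 7, 0, 11, 17, 16, 14, 6, 1, 15, 4, 12]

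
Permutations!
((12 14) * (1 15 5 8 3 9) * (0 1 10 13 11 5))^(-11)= (0 1 15)(3 13 8 10 5 9 11)(12 14)= [1, 15, 2, 13, 4, 9, 6, 7, 10, 11, 5, 3, 14, 8, 12, 0]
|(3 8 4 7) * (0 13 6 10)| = 4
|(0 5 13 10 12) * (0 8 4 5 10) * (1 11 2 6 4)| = |(0 10 12 8 1 11 2 6 4 5 13)| = 11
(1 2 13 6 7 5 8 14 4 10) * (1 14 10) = (1 2 13 6 7 5 8 10 14 4) = [0, 2, 13, 3, 1, 8, 7, 5, 10, 9, 14, 11, 12, 6, 4]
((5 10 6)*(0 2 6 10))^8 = (10) = [0, 1, 2, 3, 4, 5, 6, 7, 8, 9, 10]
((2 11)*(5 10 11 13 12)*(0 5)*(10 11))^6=(13)=[0, 1, 2, 3, 4, 5, 6, 7, 8, 9, 10, 11, 12, 13]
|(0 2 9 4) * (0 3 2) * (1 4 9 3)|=|(9)(1 4)(2 3)|=2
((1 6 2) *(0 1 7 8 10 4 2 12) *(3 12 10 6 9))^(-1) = (0 12 3 9 1)(2 4 10 6 8 7) = [12, 0, 4, 9, 10, 5, 8, 2, 7, 1, 6, 11, 3]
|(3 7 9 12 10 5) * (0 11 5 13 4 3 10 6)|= |(0 11 5 10 13 4 3 7 9 12 6)|= 11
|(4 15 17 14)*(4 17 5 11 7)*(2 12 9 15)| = |(2 12 9 15 5 11 7 4)(14 17)| = 8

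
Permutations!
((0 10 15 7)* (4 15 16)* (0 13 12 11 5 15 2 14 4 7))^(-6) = (0 7 11)(5 10 13)(12 15 16) = [7, 1, 2, 3, 4, 10, 6, 11, 8, 9, 13, 0, 15, 5, 14, 16, 12]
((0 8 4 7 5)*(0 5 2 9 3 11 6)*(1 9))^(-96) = [2, 6, 11, 8, 9, 5, 7, 3, 1, 0, 10, 4] = (0 2 11 4 9)(1 6 7 3 8)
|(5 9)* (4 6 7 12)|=4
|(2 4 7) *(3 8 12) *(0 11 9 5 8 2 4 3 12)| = |(12)(0 11 9 5 8)(2 3)(4 7)| = 10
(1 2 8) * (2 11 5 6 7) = (1 11 5 6 7 2 8) = [0, 11, 8, 3, 4, 6, 7, 2, 1, 9, 10, 5]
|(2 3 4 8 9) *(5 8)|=|(2 3 4 5 8 9)|=6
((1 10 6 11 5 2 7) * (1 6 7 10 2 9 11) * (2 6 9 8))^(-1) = (1 6)(2 8 5 11 9 7 10) = [0, 6, 8, 3, 4, 11, 1, 10, 5, 7, 2, 9]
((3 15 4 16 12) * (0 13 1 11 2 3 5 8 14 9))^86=[1, 2, 15, 4, 12, 14, 6, 7, 9, 13, 10, 3, 8, 11, 0, 16, 5]=(0 1 2 15 16 5 14)(3 4 12 8 9 13 11)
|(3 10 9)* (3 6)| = 4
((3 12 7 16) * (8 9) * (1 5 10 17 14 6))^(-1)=(1 6 14 17 10 5)(3 16 7 12)(8 9)=[0, 6, 2, 16, 4, 1, 14, 12, 9, 8, 5, 11, 3, 13, 17, 15, 7, 10]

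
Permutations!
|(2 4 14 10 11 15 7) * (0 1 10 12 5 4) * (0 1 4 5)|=|(0 4 14 12)(1 10 11 15 7 2)|=12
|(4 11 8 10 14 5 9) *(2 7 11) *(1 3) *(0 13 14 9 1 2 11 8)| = |(0 13 14 5 1 3 2 7 8 10 9 4 11)| = 13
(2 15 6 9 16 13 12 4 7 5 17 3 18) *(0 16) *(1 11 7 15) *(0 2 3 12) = [16, 11, 1, 18, 15, 17, 9, 5, 8, 2, 10, 7, 4, 0, 14, 6, 13, 12, 3] = (0 16 13)(1 11 7 5 17 12 4 15 6 9 2)(3 18)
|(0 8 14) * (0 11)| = 4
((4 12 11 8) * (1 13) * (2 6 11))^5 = (1 13)(2 12 4 8 11 6) = [0, 13, 12, 3, 8, 5, 2, 7, 11, 9, 10, 6, 4, 1]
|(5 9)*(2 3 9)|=4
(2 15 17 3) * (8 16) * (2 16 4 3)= (2 15 17)(3 16 8 4)= [0, 1, 15, 16, 3, 5, 6, 7, 4, 9, 10, 11, 12, 13, 14, 17, 8, 2]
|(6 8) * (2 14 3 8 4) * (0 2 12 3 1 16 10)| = 30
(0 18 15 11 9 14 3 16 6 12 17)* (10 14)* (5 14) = (0 18 15 11 9 10 5 14 3 16 6 12 17) = [18, 1, 2, 16, 4, 14, 12, 7, 8, 10, 5, 9, 17, 13, 3, 11, 6, 0, 15]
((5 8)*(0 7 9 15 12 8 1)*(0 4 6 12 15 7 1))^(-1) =(15)(0 5 8 12 6 4 1)(7 9) =[5, 0, 2, 3, 1, 8, 4, 9, 12, 7, 10, 11, 6, 13, 14, 15]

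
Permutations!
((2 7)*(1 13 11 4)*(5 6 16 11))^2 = (1 5 16 4 13 6 11) = [0, 5, 2, 3, 13, 16, 11, 7, 8, 9, 10, 1, 12, 6, 14, 15, 4]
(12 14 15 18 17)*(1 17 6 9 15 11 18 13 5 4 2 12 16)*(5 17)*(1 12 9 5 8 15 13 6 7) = [0, 8, 9, 3, 2, 4, 5, 1, 15, 13, 10, 18, 14, 17, 11, 6, 12, 16, 7] = (1 8 15 6 5 4 2 9 13 17 16 12 14 11 18 7)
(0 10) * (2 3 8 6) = (0 10)(2 3 8 6) = [10, 1, 3, 8, 4, 5, 2, 7, 6, 9, 0]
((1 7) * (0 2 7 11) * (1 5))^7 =(0 2 7 5 1 11) =[2, 11, 7, 3, 4, 1, 6, 5, 8, 9, 10, 0]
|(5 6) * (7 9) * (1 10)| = 2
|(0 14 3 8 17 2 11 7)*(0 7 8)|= 12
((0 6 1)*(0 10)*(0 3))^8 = (0 10 6 3 1) = [10, 0, 2, 1, 4, 5, 3, 7, 8, 9, 6]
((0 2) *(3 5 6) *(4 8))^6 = (8) = [0, 1, 2, 3, 4, 5, 6, 7, 8]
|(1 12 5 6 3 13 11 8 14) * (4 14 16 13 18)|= |(1 12 5 6 3 18 4 14)(8 16 13 11)|= 8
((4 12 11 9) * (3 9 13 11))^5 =[0, 1, 2, 9, 12, 5, 6, 7, 8, 4, 10, 13, 3, 11] =(3 9 4 12)(11 13)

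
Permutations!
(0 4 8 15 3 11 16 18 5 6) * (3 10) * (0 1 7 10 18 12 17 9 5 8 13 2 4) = (1 7 10 3 11 16 12 17 9 5 6)(2 4 13)(8 15 18) = [0, 7, 4, 11, 13, 6, 1, 10, 15, 5, 3, 16, 17, 2, 14, 18, 12, 9, 8]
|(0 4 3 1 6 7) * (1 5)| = 7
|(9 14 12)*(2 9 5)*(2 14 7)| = |(2 9 7)(5 14 12)| = 3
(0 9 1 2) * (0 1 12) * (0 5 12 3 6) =(0 9 3 6)(1 2)(5 12) =[9, 2, 1, 6, 4, 12, 0, 7, 8, 3, 10, 11, 5]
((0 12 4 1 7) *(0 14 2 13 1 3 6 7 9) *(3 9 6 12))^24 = [9, 1, 2, 0, 12, 5, 6, 7, 8, 4, 10, 11, 3, 13, 14] = (14)(0 9 4 12 3)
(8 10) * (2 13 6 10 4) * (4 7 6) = [0, 1, 13, 3, 2, 5, 10, 6, 7, 9, 8, 11, 12, 4] = (2 13 4)(6 10 8 7)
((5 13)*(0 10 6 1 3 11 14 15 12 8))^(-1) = (0 8 12 15 14 11 3 1 6 10)(5 13) = [8, 6, 2, 1, 4, 13, 10, 7, 12, 9, 0, 3, 15, 5, 11, 14]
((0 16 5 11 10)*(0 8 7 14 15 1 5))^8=[0, 1, 2, 3, 4, 5, 6, 7, 8, 9, 10, 11, 12, 13, 14, 15, 16]=(16)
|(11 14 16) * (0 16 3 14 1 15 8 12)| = |(0 16 11 1 15 8 12)(3 14)| = 14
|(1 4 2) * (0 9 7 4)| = 6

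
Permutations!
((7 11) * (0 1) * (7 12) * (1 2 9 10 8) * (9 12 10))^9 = (0 2 12 7 11 10 8 1) = [2, 0, 12, 3, 4, 5, 6, 11, 1, 9, 8, 10, 7]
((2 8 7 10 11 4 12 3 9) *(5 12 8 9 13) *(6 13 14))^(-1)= (2 9)(3 12 5 13 6 14)(4 11 10 7 8)= [0, 1, 9, 12, 11, 13, 14, 8, 4, 2, 7, 10, 5, 6, 3]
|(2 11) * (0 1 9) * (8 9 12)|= 10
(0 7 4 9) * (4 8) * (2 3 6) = (0 7 8 4 9)(2 3 6) = [7, 1, 3, 6, 9, 5, 2, 8, 4, 0]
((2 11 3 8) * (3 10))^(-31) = (2 8 3 10 11) = [0, 1, 8, 10, 4, 5, 6, 7, 3, 9, 11, 2]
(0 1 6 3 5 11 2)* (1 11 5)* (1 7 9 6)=(0 11 2)(3 7 9 6)=[11, 1, 0, 7, 4, 5, 3, 9, 8, 6, 10, 2]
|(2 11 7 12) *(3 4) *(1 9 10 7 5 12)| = 4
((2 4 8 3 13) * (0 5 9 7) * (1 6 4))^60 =[0, 3, 8, 6, 2, 5, 13, 7, 1, 9, 10, 11, 12, 4] =(1 3 6 13 4 2 8)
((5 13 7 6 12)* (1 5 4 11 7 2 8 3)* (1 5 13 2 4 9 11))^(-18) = (13)(2 3)(5 8)(6 9 7 12 11) = [0, 1, 3, 2, 4, 8, 9, 12, 5, 7, 10, 6, 11, 13]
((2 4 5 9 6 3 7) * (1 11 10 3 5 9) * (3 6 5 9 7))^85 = (1 11 10 6 9 5)(2 4 7) = [0, 11, 4, 3, 7, 1, 9, 2, 8, 5, 6, 10]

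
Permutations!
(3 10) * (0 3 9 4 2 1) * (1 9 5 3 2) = (0 2 9 4 1)(3 10 5) = [2, 0, 9, 10, 1, 3, 6, 7, 8, 4, 5]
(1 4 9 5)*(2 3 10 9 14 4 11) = (1 11 2 3 10 9 5)(4 14) = [0, 11, 3, 10, 14, 1, 6, 7, 8, 5, 9, 2, 12, 13, 4]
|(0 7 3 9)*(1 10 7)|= 6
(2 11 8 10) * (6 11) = (2 6 11 8 10) = [0, 1, 6, 3, 4, 5, 11, 7, 10, 9, 2, 8]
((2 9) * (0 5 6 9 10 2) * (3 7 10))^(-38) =(0 6)(2 7)(3 10)(5 9) =[6, 1, 7, 10, 4, 9, 0, 2, 8, 5, 3]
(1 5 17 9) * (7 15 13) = [0, 5, 2, 3, 4, 17, 6, 15, 8, 1, 10, 11, 12, 7, 14, 13, 16, 9] = (1 5 17 9)(7 15 13)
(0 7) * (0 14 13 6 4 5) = (0 7 14 13 6 4 5) = [7, 1, 2, 3, 5, 0, 4, 14, 8, 9, 10, 11, 12, 6, 13]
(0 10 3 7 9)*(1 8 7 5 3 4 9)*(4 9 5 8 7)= (0 10 9)(1 7)(3 8 4 5)= [10, 7, 2, 8, 5, 3, 6, 1, 4, 0, 9]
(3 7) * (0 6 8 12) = [6, 1, 2, 7, 4, 5, 8, 3, 12, 9, 10, 11, 0] = (0 6 8 12)(3 7)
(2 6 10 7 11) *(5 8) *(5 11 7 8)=(2 6 10 8 11)=[0, 1, 6, 3, 4, 5, 10, 7, 11, 9, 8, 2]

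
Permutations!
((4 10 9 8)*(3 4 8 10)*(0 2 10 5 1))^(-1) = [1, 5, 0, 4, 3, 9, 6, 7, 8, 10, 2] = (0 1 5 9 10 2)(3 4)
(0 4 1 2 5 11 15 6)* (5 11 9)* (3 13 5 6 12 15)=(0 4 1 2 11 3 13 5 9 6)(12 15)=[4, 2, 11, 13, 1, 9, 0, 7, 8, 6, 10, 3, 15, 5, 14, 12]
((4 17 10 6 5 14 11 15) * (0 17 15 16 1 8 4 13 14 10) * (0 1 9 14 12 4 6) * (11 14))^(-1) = (0 10 5 6 8 1 17)(4 12 13 15)(9 16 11) = [10, 17, 2, 3, 12, 6, 8, 7, 1, 16, 5, 9, 13, 15, 14, 4, 11, 0]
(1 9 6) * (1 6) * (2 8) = (1 9)(2 8) = [0, 9, 8, 3, 4, 5, 6, 7, 2, 1]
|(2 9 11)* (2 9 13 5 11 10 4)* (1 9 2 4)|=|(1 9 10)(2 13 5 11)|=12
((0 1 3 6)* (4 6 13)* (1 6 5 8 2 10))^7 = (0 6)(1 10 2 8 5 4 13 3) = [6, 10, 8, 1, 13, 4, 0, 7, 5, 9, 2, 11, 12, 3]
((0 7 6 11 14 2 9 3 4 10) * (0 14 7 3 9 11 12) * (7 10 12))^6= (0 4)(2 10)(3 12)(11 14)= [4, 1, 10, 12, 0, 5, 6, 7, 8, 9, 2, 14, 3, 13, 11]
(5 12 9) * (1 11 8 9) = (1 11 8 9 5 12) = [0, 11, 2, 3, 4, 12, 6, 7, 9, 5, 10, 8, 1]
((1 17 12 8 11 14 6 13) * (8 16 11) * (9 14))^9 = (17) = [0, 1, 2, 3, 4, 5, 6, 7, 8, 9, 10, 11, 12, 13, 14, 15, 16, 17]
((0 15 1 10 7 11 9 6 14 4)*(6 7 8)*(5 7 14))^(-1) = (0 4 14 9 11 7 5 6 8 10 1 15) = [4, 15, 2, 3, 14, 6, 8, 5, 10, 11, 1, 7, 12, 13, 9, 0]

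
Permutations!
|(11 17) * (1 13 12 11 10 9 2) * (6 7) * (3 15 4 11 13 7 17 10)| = |(1 7 6 17 3 15 4 11 10 9 2)(12 13)| = 22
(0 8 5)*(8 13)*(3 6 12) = (0 13 8 5)(3 6 12) = [13, 1, 2, 6, 4, 0, 12, 7, 5, 9, 10, 11, 3, 8]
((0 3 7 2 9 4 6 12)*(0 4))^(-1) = (0 9 2 7 3)(4 12 6) = [9, 1, 7, 0, 12, 5, 4, 3, 8, 2, 10, 11, 6]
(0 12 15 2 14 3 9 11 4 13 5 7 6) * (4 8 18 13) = [12, 1, 14, 9, 4, 7, 0, 6, 18, 11, 10, 8, 15, 5, 3, 2, 16, 17, 13] = (0 12 15 2 14 3 9 11 8 18 13 5 7 6)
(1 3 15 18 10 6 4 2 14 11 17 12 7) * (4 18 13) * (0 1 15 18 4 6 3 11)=[1, 11, 14, 18, 2, 5, 4, 15, 8, 9, 3, 17, 7, 6, 0, 13, 16, 12, 10]=(0 1 11 17 12 7 15 13 6 4 2 14)(3 18 10)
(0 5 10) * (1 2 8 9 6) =(0 5 10)(1 2 8 9 6) =[5, 2, 8, 3, 4, 10, 1, 7, 9, 6, 0]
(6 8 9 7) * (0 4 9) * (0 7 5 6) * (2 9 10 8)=(0 4 10 8 7)(2 9 5 6)=[4, 1, 9, 3, 10, 6, 2, 0, 7, 5, 8]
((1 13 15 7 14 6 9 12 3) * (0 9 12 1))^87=(0 6 15 9 12 7 1 3 14 13)=[6, 3, 2, 14, 4, 5, 15, 1, 8, 12, 10, 11, 7, 0, 13, 9]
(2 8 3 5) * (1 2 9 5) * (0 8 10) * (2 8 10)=[10, 8, 2, 1, 4, 9, 6, 7, 3, 5, 0]=(0 10)(1 8 3)(5 9)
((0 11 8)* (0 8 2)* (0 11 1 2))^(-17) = [11, 0, 1, 3, 4, 5, 6, 7, 8, 9, 10, 2] = (0 11 2 1)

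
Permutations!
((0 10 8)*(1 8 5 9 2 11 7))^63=[0, 1, 2, 3, 4, 5, 6, 7, 8, 9, 10, 11]=(11)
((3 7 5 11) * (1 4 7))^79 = (1 4 7 5 11 3) = [0, 4, 2, 1, 7, 11, 6, 5, 8, 9, 10, 3]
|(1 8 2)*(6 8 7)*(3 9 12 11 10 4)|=|(1 7 6 8 2)(3 9 12 11 10 4)|=30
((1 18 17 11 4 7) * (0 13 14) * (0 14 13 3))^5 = (0 3)(1 7 4 11 17 18) = [3, 7, 2, 0, 11, 5, 6, 4, 8, 9, 10, 17, 12, 13, 14, 15, 16, 18, 1]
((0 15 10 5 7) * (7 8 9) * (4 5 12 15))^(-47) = (0 4 5 8 9 7)(10 12 15) = [4, 1, 2, 3, 5, 8, 6, 0, 9, 7, 12, 11, 15, 13, 14, 10]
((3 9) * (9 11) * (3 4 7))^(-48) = (3 9 7 11 4) = [0, 1, 2, 9, 3, 5, 6, 11, 8, 7, 10, 4]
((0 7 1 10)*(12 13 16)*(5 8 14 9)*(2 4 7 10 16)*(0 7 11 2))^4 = [16, 0, 4, 3, 11, 5, 6, 13, 8, 9, 12, 2, 7, 1, 14, 15, 10] = (0 16 10 12 7 13 1)(2 4 11)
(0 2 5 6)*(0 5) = [2, 1, 0, 3, 4, 6, 5] = (0 2)(5 6)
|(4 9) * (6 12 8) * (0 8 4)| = |(0 8 6 12 4 9)| = 6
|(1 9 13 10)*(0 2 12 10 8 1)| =|(0 2 12 10)(1 9 13 8)| =4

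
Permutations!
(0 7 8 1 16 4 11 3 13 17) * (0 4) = (0 7 8 1 16)(3 13 17 4 11) = [7, 16, 2, 13, 11, 5, 6, 8, 1, 9, 10, 3, 12, 17, 14, 15, 0, 4]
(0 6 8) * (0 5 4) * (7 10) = (0 6 8 5 4)(7 10) = [6, 1, 2, 3, 0, 4, 8, 10, 5, 9, 7]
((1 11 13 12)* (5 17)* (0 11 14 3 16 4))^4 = [1, 4, 2, 11, 12, 5, 6, 7, 8, 9, 10, 14, 16, 3, 0, 15, 13, 17] = (17)(0 1 4 12 16 13 3 11 14)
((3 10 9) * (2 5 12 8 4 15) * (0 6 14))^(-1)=(0 14 6)(2 15 4 8 12 5)(3 9 10)=[14, 1, 15, 9, 8, 2, 0, 7, 12, 10, 3, 11, 5, 13, 6, 4]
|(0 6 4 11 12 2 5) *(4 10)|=8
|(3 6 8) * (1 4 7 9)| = 12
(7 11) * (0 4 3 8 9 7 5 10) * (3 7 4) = (0 3 8 9 4 7 11 5 10) = [3, 1, 2, 8, 7, 10, 6, 11, 9, 4, 0, 5]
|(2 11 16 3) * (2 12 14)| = |(2 11 16 3 12 14)| = 6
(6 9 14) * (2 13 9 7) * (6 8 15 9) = (2 13 6 7)(8 15 9 14) = [0, 1, 13, 3, 4, 5, 7, 2, 15, 14, 10, 11, 12, 6, 8, 9]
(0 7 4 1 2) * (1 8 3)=[7, 2, 0, 1, 8, 5, 6, 4, 3]=(0 7 4 8 3 1 2)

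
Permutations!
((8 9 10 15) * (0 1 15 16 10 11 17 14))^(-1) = (0 14 17 11 9 8 15 1)(10 16) = [14, 0, 2, 3, 4, 5, 6, 7, 15, 8, 16, 9, 12, 13, 17, 1, 10, 11]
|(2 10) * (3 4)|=2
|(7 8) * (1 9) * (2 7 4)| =|(1 9)(2 7 8 4)| =4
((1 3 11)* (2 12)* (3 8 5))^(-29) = (1 8 5 3 11)(2 12) = [0, 8, 12, 11, 4, 3, 6, 7, 5, 9, 10, 1, 2]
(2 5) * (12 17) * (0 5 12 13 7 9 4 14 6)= (0 5 2 12 17 13 7 9 4 14 6)= [5, 1, 12, 3, 14, 2, 0, 9, 8, 4, 10, 11, 17, 7, 6, 15, 16, 13]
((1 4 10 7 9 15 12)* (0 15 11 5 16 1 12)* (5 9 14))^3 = (0 15)(1 7 16 10 5 4 14)(9 11) = [15, 7, 2, 3, 14, 4, 6, 16, 8, 11, 5, 9, 12, 13, 1, 0, 10]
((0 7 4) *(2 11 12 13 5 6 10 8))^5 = (0 4 7)(2 6 12 8 5 11 10 13) = [4, 1, 6, 3, 7, 11, 12, 0, 5, 9, 13, 10, 8, 2]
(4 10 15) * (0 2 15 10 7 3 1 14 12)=[2, 14, 15, 1, 7, 5, 6, 3, 8, 9, 10, 11, 0, 13, 12, 4]=(0 2 15 4 7 3 1 14 12)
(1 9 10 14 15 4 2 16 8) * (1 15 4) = (1 9 10 14 4 2 16 8 15) = [0, 9, 16, 3, 2, 5, 6, 7, 15, 10, 14, 11, 12, 13, 4, 1, 8]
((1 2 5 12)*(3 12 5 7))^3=(1 3 2 12 7)=[0, 3, 12, 2, 4, 5, 6, 1, 8, 9, 10, 11, 7]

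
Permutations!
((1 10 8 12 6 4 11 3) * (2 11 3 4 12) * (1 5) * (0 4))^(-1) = (0 11 2 8 10 1 5 3 4)(6 12) = [11, 5, 8, 4, 0, 3, 12, 7, 10, 9, 1, 2, 6]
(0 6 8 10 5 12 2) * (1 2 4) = (0 6 8 10 5 12 4 1 2) = [6, 2, 0, 3, 1, 12, 8, 7, 10, 9, 5, 11, 4]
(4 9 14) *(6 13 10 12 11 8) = (4 9 14)(6 13 10 12 11 8) = [0, 1, 2, 3, 9, 5, 13, 7, 6, 14, 12, 8, 11, 10, 4]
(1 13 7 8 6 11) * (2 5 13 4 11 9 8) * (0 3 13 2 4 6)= (0 3 13 7 4 11 1 6 9 8)(2 5)= [3, 6, 5, 13, 11, 2, 9, 4, 0, 8, 10, 1, 12, 7]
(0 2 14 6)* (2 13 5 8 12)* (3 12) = [13, 1, 14, 12, 4, 8, 0, 7, 3, 9, 10, 11, 2, 5, 6] = (0 13 5 8 3 12 2 14 6)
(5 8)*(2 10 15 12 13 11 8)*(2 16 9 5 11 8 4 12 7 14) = (2 10 15 7 14)(4 12 13 8 11)(5 16 9) = [0, 1, 10, 3, 12, 16, 6, 14, 11, 5, 15, 4, 13, 8, 2, 7, 9]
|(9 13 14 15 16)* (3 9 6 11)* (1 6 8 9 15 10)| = |(1 6 11 3 15 16 8 9 13 14 10)| = 11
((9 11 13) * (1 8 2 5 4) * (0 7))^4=(1 4 5 2 8)(9 11 13)=[0, 4, 8, 3, 5, 2, 6, 7, 1, 11, 10, 13, 12, 9]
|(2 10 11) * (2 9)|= 4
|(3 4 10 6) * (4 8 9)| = 6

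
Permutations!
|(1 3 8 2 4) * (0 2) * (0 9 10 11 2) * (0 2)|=|(0 2 4 1 3 8 9 10 11)|=9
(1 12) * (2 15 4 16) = (1 12)(2 15 4 16) = [0, 12, 15, 3, 16, 5, 6, 7, 8, 9, 10, 11, 1, 13, 14, 4, 2]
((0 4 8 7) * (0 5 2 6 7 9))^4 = (9) = [0, 1, 2, 3, 4, 5, 6, 7, 8, 9]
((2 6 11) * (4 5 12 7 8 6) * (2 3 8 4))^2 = (3 6)(4 12)(5 7)(8 11) = [0, 1, 2, 6, 12, 7, 3, 5, 11, 9, 10, 8, 4]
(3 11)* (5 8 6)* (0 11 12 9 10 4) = [11, 1, 2, 12, 0, 8, 5, 7, 6, 10, 4, 3, 9] = (0 11 3 12 9 10 4)(5 8 6)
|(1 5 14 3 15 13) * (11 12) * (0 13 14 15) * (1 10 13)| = 6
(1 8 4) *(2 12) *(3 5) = [0, 8, 12, 5, 1, 3, 6, 7, 4, 9, 10, 11, 2] = (1 8 4)(2 12)(3 5)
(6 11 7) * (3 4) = (3 4)(6 11 7) = [0, 1, 2, 4, 3, 5, 11, 6, 8, 9, 10, 7]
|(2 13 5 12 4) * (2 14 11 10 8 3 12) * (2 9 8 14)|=24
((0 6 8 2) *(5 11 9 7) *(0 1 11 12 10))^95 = [7, 0, 10, 3, 4, 1, 5, 2, 12, 8, 9, 6, 11] = (0 7 2 10 9 8 12 11 6 5 1)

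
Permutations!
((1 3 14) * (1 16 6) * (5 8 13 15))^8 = (1 16 3 6 14) = [0, 16, 2, 6, 4, 5, 14, 7, 8, 9, 10, 11, 12, 13, 1, 15, 3]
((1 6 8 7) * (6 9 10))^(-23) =(1 9 10 6 8 7) =[0, 9, 2, 3, 4, 5, 8, 1, 7, 10, 6]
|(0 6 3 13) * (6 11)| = 5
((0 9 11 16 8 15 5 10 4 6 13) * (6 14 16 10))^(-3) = (0 5 16 10)(4 9 6 8)(11 13 15 14) = [5, 1, 2, 3, 9, 16, 8, 7, 4, 6, 0, 13, 12, 15, 11, 14, 10]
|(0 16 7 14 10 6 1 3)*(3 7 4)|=20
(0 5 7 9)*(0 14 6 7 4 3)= [5, 1, 2, 0, 3, 4, 7, 9, 8, 14, 10, 11, 12, 13, 6]= (0 5 4 3)(6 7 9 14)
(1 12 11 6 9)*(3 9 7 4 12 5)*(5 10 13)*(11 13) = (1 10 11 6 7 4 12 13 5 3 9) = [0, 10, 2, 9, 12, 3, 7, 4, 8, 1, 11, 6, 13, 5]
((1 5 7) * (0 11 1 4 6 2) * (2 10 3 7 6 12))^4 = (0 6 4 11 10 12 1 3 2 5 7) = [6, 3, 5, 2, 11, 7, 4, 0, 8, 9, 12, 10, 1]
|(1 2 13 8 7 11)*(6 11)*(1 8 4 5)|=20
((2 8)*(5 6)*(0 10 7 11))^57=(0 10 7 11)(2 8)(5 6)=[10, 1, 8, 3, 4, 6, 5, 11, 2, 9, 7, 0]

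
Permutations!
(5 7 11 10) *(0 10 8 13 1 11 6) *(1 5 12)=(0 10 12 1 11 8 13 5 7 6)=[10, 11, 2, 3, 4, 7, 0, 6, 13, 9, 12, 8, 1, 5]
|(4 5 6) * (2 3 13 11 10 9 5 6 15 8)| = |(2 3 13 11 10 9 5 15 8)(4 6)| = 18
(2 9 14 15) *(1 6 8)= (1 6 8)(2 9 14 15)= [0, 6, 9, 3, 4, 5, 8, 7, 1, 14, 10, 11, 12, 13, 15, 2]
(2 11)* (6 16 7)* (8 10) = (2 11)(6 16 7)(8 10) = [0, 1, 11, 3, 4, 5, 16, 6, 10, 9, 8, 2, 12, 13, 14, 15, 7]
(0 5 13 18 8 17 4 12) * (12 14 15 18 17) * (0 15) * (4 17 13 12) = (0 5 12 15 18 8 4 14) = [5, 1, 2, 3, 14, 12, 6, 7, 4, 9, 10, 11, 15, 13, 0, 18, 16, 17, 8]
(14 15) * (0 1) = (0 1)(14 15) = [1, 0, 2, 3, 4, 5, 6, 7, 8, 9, 10, 11, 12, 13, 15, 14]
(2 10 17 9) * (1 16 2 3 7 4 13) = (1 16 2 10 17 9 3 7 4 13) = [0, 16, 10, 7, 13, 5, 6, 4, 8, 3, 17, 11, 12, 1, 14, 15, 2, 9]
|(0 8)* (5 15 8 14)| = 5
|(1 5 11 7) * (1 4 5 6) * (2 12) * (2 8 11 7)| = 12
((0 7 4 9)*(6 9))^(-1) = [9, 1, 2, 3, 7, 5, 4, 0, 8, 6] = (0 9 6 4 7)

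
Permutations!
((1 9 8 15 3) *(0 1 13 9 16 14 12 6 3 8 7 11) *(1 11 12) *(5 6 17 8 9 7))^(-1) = [11, 14, 2, 6, 4, 9, 5, 13, 17, 15, 10, 0, 7, 3, 16, 8, 1, 12] = (0 11)(1 14 16)(3 6 5 9 15 8 17 12 7 13)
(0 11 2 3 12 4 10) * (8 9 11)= [8, 1, 3, 12, 10, 5, 6, 7, 9, 11, 0, 2, 4]= (0 8 9 11 2 3 12 4 10)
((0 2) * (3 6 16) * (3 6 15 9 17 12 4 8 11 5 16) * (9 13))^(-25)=(0 2)(3 6 16 5 11 8 4 12 17 9 13 15)=[2, 1, 0, 6, 12, 11, 16, 7, 4, 13, 10, 8, 17, 15, 14, 3, 5, 9]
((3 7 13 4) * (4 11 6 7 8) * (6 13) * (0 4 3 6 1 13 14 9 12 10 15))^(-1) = [15, 7, 2, 8, 0, 5, 4, 6, 3, 14, 12, 13, 9, 1, 11, 10] = (0 15 10 12 9 14 11 13 1 7 6 4)(3 8)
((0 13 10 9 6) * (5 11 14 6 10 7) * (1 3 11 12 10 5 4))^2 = [7, 11, 2, 14, 3, 10, 13, 1, 8, 12, 5, 6, 9, 4, 0] = (0 7 1 11 6 13 4 3 14)(5 10)(9 12)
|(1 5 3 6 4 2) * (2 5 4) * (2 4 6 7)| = |(1 6 4 5 3 7 2)| = 7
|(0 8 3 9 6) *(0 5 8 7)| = |(0 7)(3 9 6 5 8)| = 10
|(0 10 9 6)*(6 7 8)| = 6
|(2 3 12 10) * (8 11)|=4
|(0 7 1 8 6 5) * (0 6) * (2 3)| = |(0 7 1 8)(2 3)(5 6)| = 4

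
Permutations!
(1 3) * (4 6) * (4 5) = (1 3)(4 6 5) = [0, 3, 2, 1, 6, 4, 5]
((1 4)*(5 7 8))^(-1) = (1 4)(5 8 7) = [0, 4, 2, 3, 1, 8, 6, 5, 7]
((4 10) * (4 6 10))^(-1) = (6 10) = [0, 1, 2, 3, 4, 5, 10, 7, 8, 9, 6]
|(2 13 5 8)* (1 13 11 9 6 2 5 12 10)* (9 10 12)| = |(1 13 9 6 2 11 10)(5 8)| = 14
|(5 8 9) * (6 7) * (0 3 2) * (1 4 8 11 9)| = |(0 3 2)(1 4 8)(5 11 9)(6 7)| = 6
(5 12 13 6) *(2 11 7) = (2 11 7)(5 12 13 6) = [0, 1, 11, 3, 4, 12, 5, 2, 8, 9, 10, 7, 13, 6]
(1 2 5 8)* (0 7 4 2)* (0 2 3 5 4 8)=(0 7 8 1 2 4 3 5)=[7, 2, 4, 5, 3, 0, 6, 8, 1]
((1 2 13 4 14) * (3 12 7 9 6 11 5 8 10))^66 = (1 2 13 4 14)(3 9 5)(6 8 12)(7 11 10) = [0, 2, 13, 9, 14, 3, 8, 11, 12, 5, 7, 10, 6, 4, 1]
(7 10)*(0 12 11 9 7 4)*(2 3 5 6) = (0 12 11 9 7 10 4)(2 3 5 6) = [12, 1, 3, 5, 0, 6, 2, 10, 8, 7, 4, 9, 11]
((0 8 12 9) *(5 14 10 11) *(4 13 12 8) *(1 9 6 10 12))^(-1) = [9, 13, 2, 3, 0, 11, 12, 7, 8, 1, 6, 10, 14, 4, 5] = (0 9 1 13 4)(5 11 10 6 12 14)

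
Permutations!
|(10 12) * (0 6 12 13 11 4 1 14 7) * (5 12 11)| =|(0 6 11 4 1 14 7)(5 12 10 13)| =28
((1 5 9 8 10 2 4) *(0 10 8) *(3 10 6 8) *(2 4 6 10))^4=(0 5 4)(1 10 9)=[5, 10, 2, 3, 0, 4, 6, 7, 8, 1, 9]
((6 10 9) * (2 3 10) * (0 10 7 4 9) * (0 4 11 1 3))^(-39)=[9, 3, 4, 7, 2, 5, 10, 11, 8, 0, 6, 1]=(0 9)(1 3 7 11)(2 4)(6 10)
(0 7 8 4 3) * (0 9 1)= (0 7 8 4 3 9 1)= [7, 0, 2, 9, 3, 5, 6, 8, 4, 1]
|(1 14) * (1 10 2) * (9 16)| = |(1 14 10 2)(9 16)| = 4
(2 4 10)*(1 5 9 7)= (1 5 9 7)(2 4 10)= [0, 5, 4, 3, 10, 9, 6, 1, 8, 7, 2]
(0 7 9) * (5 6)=[7, 1, 2, 3, 4, 6, 5, 9, 8, 0]=(0 7 9)(5 6)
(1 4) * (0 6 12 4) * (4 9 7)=[6, 0, 2, 3, 1, 5, 12, 4, 8, 7, 10, 11, 9]=(0 6 12 9 7 4 1)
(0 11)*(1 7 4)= [11, 7, 2, 3, 1, 5, 6, 4, 8, 9, 10, 0]= (0 11)(1 7 4)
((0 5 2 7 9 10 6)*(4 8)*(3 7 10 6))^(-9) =(0 6 9 7 3 10 2 5)(4 8) =[6, 1, 5, 10, 8, 0, 9, 3, 4, 7, 2]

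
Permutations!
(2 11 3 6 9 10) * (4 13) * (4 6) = (2 11 3 4 13 6 9 10) = [0, 1, 11, 4, 13, 5, 9, 7, 8, 10, 2, 3, 12, 6]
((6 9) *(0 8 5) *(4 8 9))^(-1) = (0 5 8 4 6 9) = [5, 1, 2, 3, 6, 8, 9, 7, 4, 0]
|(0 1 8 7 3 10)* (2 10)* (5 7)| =|(0 1 8 5 7 3 2 10)| =8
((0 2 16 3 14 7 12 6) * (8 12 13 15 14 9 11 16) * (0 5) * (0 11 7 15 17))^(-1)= [17, 1, 0, 16, 4, 6, 12, 9, 2, 3, 10, 5, 8, 7, 15, 14, 11, 13]= (0 17 13 7 9 3 16 11 5 6 12 8 2)(14 15)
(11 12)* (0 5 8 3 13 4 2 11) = (0 5 8 3 13 4 2 11 12) = [5, 1, 11, 13, 2, 8, 6, 7, 3, 9, 10, 12, 0, 4]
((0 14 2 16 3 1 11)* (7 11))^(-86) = (0 2 3 7)(1 11 14 16) = [2, 11, 3, 7, 4, 5, 6, 0, 8, 9, 10, 14, 12, 13, 16, 15, 1]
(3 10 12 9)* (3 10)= [0, 1, 2, 3, 4, 5, 6, 7, 8, 10, 12, 11, 9]= (9 10 12)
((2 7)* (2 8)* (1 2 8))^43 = (8)(1 2 7) = [0, 2, 7, 3, 4, 5, 6, 1, 8]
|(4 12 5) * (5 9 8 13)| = 6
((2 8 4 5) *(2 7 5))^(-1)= (2 4 8)(5 7)= [0, 1, 4, 3, 8, 7, 6, 5, 2]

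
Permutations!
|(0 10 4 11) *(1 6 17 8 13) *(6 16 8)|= |(0 10 4 11)(1 16 8 13)(6 17)|= 4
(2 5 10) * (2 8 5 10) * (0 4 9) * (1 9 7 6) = (0 4 7 6 1 9)(2 10 8 5) = [4, 9, 10, 3, 7, 2, 1, 6, 5, 0, 8]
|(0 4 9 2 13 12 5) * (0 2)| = 12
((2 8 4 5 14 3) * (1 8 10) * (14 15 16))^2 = (1 4 15 14 2)(3 10 8 5 16) = [0, 4, 1, 10, 15, 16, 6, 7, 5, 9, 8, 11, 12, 13, 2, 14, 3]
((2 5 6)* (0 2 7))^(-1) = (0 7 6 5 2) = [7, 1, 0, 3, 4, 2, 5, 6]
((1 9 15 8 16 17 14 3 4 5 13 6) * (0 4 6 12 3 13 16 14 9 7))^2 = (0 5 17 15 14 12 6 7 4 16 9 8 13 3 1) = [5, 0, 2, 1, 16, 17, 7, 4, 13, 8, 10, 11, 6, 3, 12, 14, 9, 15]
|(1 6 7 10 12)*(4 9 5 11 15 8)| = 30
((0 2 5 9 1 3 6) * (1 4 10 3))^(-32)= [0, 1, 2, 3, 4, 5, 6, 7, 8, 9, 10]= (10)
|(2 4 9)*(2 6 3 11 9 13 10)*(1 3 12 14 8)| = 8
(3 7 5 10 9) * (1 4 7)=(1 4 7 5 10 9 3)=[0, 4, 2, 1, 7, 10, 6, 5, 8, 3, 9]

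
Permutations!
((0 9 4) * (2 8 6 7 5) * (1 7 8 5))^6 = (9) = [0, 1, 2, 3, 4, 5, 6, 7, 8, 9]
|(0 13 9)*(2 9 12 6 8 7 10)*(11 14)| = |(0 13 12 6 8 7 10 2 9)(11 14)| = 18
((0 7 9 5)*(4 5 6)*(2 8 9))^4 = [9, 1, 4, 3, 2, 8, 7, 6, 5, 0] = (0 9)(2 4)(5 8)(6 7)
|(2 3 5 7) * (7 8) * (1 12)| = 10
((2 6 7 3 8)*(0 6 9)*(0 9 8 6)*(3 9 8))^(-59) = (2 3 6 7 9 8) = [0, 1, 3, 6, 4, 5, 7, 9, 2, 8]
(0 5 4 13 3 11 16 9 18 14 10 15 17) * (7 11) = (0 5 4 13 3 7 11 16 9 18 14 10 15 17) = [5, 1, 2, 7, 13, 4, 6, 11, 8, 18, 15, 16, 12, 3, 10, 17, 9, 0, 14]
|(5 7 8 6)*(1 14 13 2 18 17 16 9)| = 8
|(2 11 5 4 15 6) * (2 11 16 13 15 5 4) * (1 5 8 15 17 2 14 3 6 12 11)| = 20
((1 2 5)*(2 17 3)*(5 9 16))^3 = (1 2 5 3 16 17 9) = [0, 2, 5, 16, 4, 3, 6, 7, 8, 1, 10, 11, 12, 13, 14, 15, 17, 9]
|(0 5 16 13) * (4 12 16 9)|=7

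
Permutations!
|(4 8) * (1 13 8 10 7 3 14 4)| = |(1 13 8)(3 14 4 10 7)| = 15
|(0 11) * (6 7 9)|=|(0 11)(6 7 9)|=6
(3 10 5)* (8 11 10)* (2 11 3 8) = (2 11 10 5 8 3) = [0, 1, 11, 2, 4, 8, 6, 7, 3, 9, 5, 10]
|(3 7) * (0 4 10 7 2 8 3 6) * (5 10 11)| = 21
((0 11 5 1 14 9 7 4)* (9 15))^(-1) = (0 4 7 9 15 14 1 5 11) = [4, 5, 2, 3, 7, 11, 6, 9, 8, 15, 10, 0, 12, 13, 1, 14]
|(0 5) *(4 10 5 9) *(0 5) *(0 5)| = 5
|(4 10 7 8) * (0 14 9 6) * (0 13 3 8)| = 10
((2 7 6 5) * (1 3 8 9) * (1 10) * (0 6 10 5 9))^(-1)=(0 8 3 1 10 7 2 5 9 6)=[8, 10, 5, 1, 4, 9, 0, 2, 3, 6, 7]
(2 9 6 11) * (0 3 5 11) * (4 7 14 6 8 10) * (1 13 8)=[3, 13, 9, 5, 7, 11, 0, 14, 10, 1, 4, 2, 12, 8, 6]=(0 3 5 11 2 9 1 13 8 10 4 7 14 6)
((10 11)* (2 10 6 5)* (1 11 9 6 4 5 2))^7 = (1 5 4 11)(2 6 9 10) = [0, 5, 6, 3, 11, 4, 9, 7, 8, 10, 2, 1]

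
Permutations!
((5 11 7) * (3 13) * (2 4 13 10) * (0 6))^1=(0 6)(2 4 13 3 10)(5 11 7)=[6, 1, 4, 10, 13, 11, 0, 5, 8, 9, 2, 7, 12, 3]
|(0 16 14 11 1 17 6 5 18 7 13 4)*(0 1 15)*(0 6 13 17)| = 13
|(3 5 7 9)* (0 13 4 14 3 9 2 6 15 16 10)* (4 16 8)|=36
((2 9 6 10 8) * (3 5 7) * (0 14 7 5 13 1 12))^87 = (0 3 12 7 1 14 13)(2 6 8 9 10) = [3, 14, 6, 12, 4, 5, 8, 1, 9, 10, 2, 11, 7, 0, 13]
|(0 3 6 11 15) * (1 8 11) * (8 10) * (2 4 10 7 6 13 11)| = 60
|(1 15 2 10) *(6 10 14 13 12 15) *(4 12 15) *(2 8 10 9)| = |(1 6 9 2 14 13 15 8 10)(4 12)| = 18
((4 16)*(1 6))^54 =[0, 1, 2, 3, 4, 5, 6, 7, 8, 9, 10, 11, 12, 13, 14, 15, 16] =(16)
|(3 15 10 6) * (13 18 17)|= 12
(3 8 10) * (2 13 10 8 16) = (2 13 10 3 16) = [0, 1, 13, 16, 4, 5, 6, 7, 8, 9, 3, 11, 12, 10, 14, 15, 2]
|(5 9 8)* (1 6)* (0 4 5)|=10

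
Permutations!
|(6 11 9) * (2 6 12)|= |(2 6 11 9 12)|= 5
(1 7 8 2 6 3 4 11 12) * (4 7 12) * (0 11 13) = [11, 12, 6, 7, 13, 5, 3, 8, 2, 9, 10, 4, 1, 0] = (0 11 4 13)(1 12)(2 6 3 7 8)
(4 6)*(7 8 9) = (4 6)(7 8 9) = [0, 1, 2, 3, 6, 5, 4, 8, 9, 7]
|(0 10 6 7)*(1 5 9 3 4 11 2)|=28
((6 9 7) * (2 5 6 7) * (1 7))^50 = (2 6)(5 9) = [0, 1, 6, 3, 4, 9, 2, 7, 8, 5]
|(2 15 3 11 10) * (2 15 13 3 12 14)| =|(2 13 3 11 10 15 12 14)| =8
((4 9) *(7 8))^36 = [0, 1, 2, 3, 4, 5, 6, 7, 8, 9] = (9)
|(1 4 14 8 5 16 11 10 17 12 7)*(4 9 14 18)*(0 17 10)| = |(0 17 12 7 1 9 14 8 5 16 11)(4 18)| = 22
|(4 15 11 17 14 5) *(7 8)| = 6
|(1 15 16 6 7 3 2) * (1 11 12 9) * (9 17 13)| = |(1 15 16 6 7 3 2 11 12 17 13 9)| = 12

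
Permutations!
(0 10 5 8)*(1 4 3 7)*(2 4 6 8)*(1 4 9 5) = [10, 6, 9, 7, 3, 2, 8, 4, 0, 5, 1] = (0 10 1 6 8)(2 9 5)(3 7 4)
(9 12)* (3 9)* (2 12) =[0, 1, 12, 9, 4, 5, 6, 7, 8, 2, 10, 11, 3] =(2 12 3 9)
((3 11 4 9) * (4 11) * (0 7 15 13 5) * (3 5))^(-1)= [5, 1, 2, 13, 3, 9, 6, 0, 8, 4, 10, 11, 12, 15, 14, 7]= (0 5 9 4 3 13 15 7)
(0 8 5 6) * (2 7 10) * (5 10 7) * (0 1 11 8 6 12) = (0 6 1 11 8 10 2 5 12) = [6, 11, 5, 3, 4, 12, 1, 7, 10, 9, 2, 8, 0]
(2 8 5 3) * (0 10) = [10, 1, 8, 2, 4, 3, 6, 7, 5, 9, 0] = (0 10)(2 8 5 3)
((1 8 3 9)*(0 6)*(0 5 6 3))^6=(0 3 9 1 8)=[3, 8, 2, 9, 4, 5, 6, 7, 0, 1]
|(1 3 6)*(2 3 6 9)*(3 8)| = 4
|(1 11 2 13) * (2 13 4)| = 6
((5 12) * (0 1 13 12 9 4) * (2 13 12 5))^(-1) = (0 4 9 5 13 2 12 1) = [4, 0, 12, 3, 9, 13, 6, 7, 8, 5, 10, 11, 1, 2]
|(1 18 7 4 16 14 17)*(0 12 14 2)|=10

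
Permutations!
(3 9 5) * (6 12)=(3 9 5)(6 12)=[0, 1, 2, 9, 4, 3, 12, 7, 8, 5, 10, 11, 6]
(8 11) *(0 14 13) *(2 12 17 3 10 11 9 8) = (0 14 13)(2 12 17 3 10 11)(8 9) = [14, 1, 12, 10, 4, 5, 6, 7, 9, 8, 11, 2, 17, 0, 13, 15, 16, 3]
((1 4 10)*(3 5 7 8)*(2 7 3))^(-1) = (1 10 4)(2 8 7)(3 5) = [0, 10, 8, 5, 1, 3, 6, 2, 7, 9, 4]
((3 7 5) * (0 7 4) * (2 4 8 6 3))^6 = [7, 1, 4, 3, 0, 2, 6, 5, 8] = (8)(0 7 5 2 4)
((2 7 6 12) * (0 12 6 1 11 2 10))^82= [12, 2, 1, 3, 4, 5, 6, 11, 8, 9, 0, 7, 10]= (0 12 10)(1 2)(7 11)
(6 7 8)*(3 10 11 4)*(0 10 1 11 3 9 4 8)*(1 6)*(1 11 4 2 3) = (0 10 1 4 9 2 3 6 7)(8 11) = [10, 4, 3, 6, 9, 5, 7, 0, 11, 2, 1, 8]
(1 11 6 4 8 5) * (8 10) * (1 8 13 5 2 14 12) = (1 11 6 4 10 13 5 8 2 14 12) = [0, 11, 14, 3, 10, 8, 4, 7, 2, 9, 13, 6, 1, 5, 12]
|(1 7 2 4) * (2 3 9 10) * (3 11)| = |(1 7 11 3 9 10 2 4)| = 8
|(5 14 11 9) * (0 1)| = |(0 1)(5 14 11 9)| = 4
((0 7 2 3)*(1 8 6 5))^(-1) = (0 3 2 7)(1 5 6 8) = [3, 5, 7, 2, 4, 6, 8, 0, 1]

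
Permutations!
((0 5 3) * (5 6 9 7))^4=(0 5 9)(3 7 6)=[5, 1, 2, 7, 4, 9, 3, 6, 8, 0]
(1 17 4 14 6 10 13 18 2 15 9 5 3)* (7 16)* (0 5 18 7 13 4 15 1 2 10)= [5, 17, 1, 2, 14, 3, 0, 16, 8, 18, 4, 11, 12, 7, 6, 9, 13, 15, 10]= (0 5 3 2 1 17 15 9 18 10 4 14 6)(7 16 13)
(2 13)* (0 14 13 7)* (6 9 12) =(0 14 13 2 7)(6 9 12) =[14, 1, 7, 3, 4, 5, 9, 0, 8, 12, 10, 11, 6, 2, 13]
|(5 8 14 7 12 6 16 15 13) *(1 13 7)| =|(1 13 5 8 14)(6 16 15 7 12)| =5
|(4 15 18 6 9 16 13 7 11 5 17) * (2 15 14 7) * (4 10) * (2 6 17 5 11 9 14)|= |(2 15 18 17 10 4)(6 14 7 9 16 13)|= 6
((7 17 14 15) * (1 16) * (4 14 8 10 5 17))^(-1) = (1 16)(4 7 15 14)(5 10 8 17) = [0, 16, 2, 3, 7, 10, 6, 15, 17, 9, 8, 11, 12, 13, 4, 14, 1, 5]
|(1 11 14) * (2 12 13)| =|(1 11 14)(2 12 13)| =3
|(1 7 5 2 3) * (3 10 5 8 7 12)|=6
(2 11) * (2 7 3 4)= (2 11 7 3 4)= [0, 1, 11, 4, 2, 5, 6, 3, 8, 9, 10, 7]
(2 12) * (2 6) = (2 12 6) = [0, 1, 12, 3, 4, 5, 2, 7, 8, 9, 10, 11, 6]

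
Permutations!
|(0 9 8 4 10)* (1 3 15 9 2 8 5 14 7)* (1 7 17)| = |(0 2 8 4 10)(1 3 15 9 5 14 17)| = 35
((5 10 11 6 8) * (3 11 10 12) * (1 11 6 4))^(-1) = [0, 4, 2, 12, 11, 8, 3, 7, 6, 9, 10, 1, 5] = (1 4 11)(3 12 5 8 6)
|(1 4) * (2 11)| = 2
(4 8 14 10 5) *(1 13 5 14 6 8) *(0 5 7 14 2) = (0 5 4 1 13 7 14 10 2)(6 8) = [5, 13, 0, 3, 1, 4, 8, 14, 6, 9, 2, 11, 12, 7, 10]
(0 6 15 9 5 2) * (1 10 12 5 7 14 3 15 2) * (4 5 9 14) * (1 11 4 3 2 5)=(0 6 5 11 4 1 10 12 9 7 3 15 14 2)=[6, 10, 0, 15, 1, 11, 5, 3, 8, 7, 12, 4, 9, 13, 2, 14]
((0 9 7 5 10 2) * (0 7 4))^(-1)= [4, 1, 10, 3, 9, 7, 6, 2, 8, 0, 5]= (0 4 9)(2 10 5 7)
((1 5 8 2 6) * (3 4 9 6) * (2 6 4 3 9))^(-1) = (1 6 8 5)(2 4 9) = [0, 6, 4, 3, 9, 1, 8, 7, 5, 2]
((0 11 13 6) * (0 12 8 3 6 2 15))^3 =(0 2 11 15 13)(3 8 12 6) =[2, 1, 11, 8, 4, 5, 3, 7, 12, 9, 10, 15, 6, 0, 14, 13]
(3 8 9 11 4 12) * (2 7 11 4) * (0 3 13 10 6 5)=(0 3 8 9 4 12 13 10 6 5)(2 7 11)=[3, 1, 7, 8, 12, 0, 5, 11, 9, 4, 6, 2, 13, 10]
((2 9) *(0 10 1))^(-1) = (0 1 10)(2 9) = [1, 10, 9, 3, 4, 5, 6, 7, 8, 2, 0]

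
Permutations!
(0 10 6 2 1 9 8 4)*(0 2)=(0 10 6)(1 9 8 4 2)=[10, 9, 1, 3, 2, 5, 0, 7, 4, 8, 6]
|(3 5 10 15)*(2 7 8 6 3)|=8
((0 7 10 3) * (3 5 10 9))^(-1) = (0 3 9 7)(5 10) = [3, 1, 2, 9, 4, 10, 6, 0, 8, 7, 5]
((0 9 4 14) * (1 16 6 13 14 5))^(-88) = (0 4 1 6 14 9 5 16 13) = [4, 6, 2, 3, 1, 16, 14, 7, 8, 5, 10, 11, 12, 0, 9, 15, 13]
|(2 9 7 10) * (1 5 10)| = 6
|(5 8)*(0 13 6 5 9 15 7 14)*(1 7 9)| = |(0 13 6 5 8 1 7 14)(9 15)| = 8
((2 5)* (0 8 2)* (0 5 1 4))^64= (0 4 1 2 8)= [4, 2, 8, 3, 1, 5, 6, 7, 0]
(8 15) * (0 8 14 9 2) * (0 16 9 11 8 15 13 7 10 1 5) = (0 15 14 11 8 13 7 10 1 5)(2 16 9) = [15, 5, 16, 3, 4, 0, 6, 10, 13, 2, 1, 8, 12, 7, 11, 14, 9]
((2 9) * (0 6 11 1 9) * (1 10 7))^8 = (11) = [0, 1, 2, 3, 4, 5, 6, 7, 8, 9, 10, 11]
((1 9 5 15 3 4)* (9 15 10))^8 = (15)(5 9 10) = [0, 1, 2, 3, 4, 9, 6, 7, 8, 10, 5, 11, 12, 13, 14, 15]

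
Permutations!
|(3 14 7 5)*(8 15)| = |(3 14 7 5)(8 15)| = 4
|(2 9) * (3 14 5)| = |(2 9)(3 14 5)| = 6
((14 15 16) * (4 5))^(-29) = (4 5)(14 15 16) = [0, 1, 2, 3, 5, 4, 6, 7, 8, 9, 10, 11, 12, 13, 15, 16, 14]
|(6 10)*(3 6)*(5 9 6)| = 5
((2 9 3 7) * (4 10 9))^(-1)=(2 7 3 9 10 4)=[0, 1, 7, 9, 2, 5, 6, 3, 8, 10, 4]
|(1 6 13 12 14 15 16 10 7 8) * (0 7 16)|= 18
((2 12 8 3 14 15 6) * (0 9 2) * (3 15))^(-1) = [6, 1, 9, 14, 4, 5, 15, 7, 12, 0, 10, 11, 2, 13, 3, 8] = (0 6 15 8 12 2 9)(3 14)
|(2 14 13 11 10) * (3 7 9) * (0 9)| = 20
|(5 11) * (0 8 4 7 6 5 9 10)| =9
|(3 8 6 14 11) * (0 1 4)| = 15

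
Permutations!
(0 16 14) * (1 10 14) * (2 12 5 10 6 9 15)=(0 16 1 6 9 15 2 12 5 10 14)=[16, 6, 12, 3, 4, 10, 9, 7, 8, 15, 14, 11, 5, 13, 0, 2, 1]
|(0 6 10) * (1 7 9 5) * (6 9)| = 7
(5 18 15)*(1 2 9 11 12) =(1 2 9 11 12)(5 18 15) =[0, 2, 9, 3, 4, 18, 6, 7, 8, 11, 10, 12, 1, 13, 14, 5, 16, 17, 15]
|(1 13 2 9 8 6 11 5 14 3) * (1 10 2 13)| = 9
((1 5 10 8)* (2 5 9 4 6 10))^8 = (1 4 10)(6 8 9) = [0, 4, 2, 3, 10, 5, 8, 7, 9, 6, 1]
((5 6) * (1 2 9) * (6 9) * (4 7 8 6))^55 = (1 9 5 6 8 7 4 2) = [0, 9, 1, 3, 2, 6, 8, 4, 7, 5]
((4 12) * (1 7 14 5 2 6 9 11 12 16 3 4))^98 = (1 12 11 9 6 2 5 14 7)(3 16 4) = [0, 12, 5, 16, 3, 14, 2, 1, 8, 6, 10, 9, 11, 13, 7, 15, 4]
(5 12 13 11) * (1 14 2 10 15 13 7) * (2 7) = [0, 14, 10, 3, 4, 12, 6, 1, 8, 9, 15, 5, 2, 11, 7, 13] = (1 14 7)(2 10 15 13 11 5 12)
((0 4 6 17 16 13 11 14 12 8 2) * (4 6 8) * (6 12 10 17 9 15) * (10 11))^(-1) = (0 2 8 4 12)(6 15 9)(10 13 16 17)(11 14) = [2, 1, 8, 3, 12, 5, 15, 7, 4, 6, 13, 14, 0, 16, 11, 9, 17, 10]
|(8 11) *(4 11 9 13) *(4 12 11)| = 5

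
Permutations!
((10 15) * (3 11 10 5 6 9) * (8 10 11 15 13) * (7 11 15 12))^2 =(3 7 15 6)(5 9 12 11)(8 13 10) =[0, 1, 2, 7, 4, 9, 3, 15, 13, 12, 8, 5, 11, 10, 14, 6]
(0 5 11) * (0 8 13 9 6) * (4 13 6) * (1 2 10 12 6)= (0 5 11 8 1 2 10 12 6)(4 13 9)= [5, 2, 10, 3, 13, 11, 0, 7, 1, 4, 12, 8, 6, 9]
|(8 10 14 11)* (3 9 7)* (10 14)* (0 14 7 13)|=|(0 14 11 8 7 3 9 13)|=8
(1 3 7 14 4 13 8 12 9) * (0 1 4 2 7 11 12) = [1, 3, 7, 11, 13, 5, 6, 14, 0, 4, 10, 12, 9, 8, 2] = (0 1 3 11 12 9 4 13 8)(2 7 14)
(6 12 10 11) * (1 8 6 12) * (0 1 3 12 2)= [1, 8, 0, 12, 4, 5, 3, 7, 6, 9, 11, 2, 10]= (0 1 8 6 3 12 10 11 2)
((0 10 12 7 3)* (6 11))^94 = (0 3 7 12 10) = [3, 1, 2, 7, 4, 5, 6, 12, 8, 9, 0, 11, 10]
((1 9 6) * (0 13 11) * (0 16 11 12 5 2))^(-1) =[2, 6, 5, 3, 4, 12, 9, 7, 8, 1, 10, 16, 13, 0, 14, 15, 11] =(0 2 5 12 13)(1 6 9)(11 16)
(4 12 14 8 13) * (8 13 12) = (4 8 12 14 13) = [0, 1, 2, 3, 8, 5, 6, 7, 12, 9, 10, 11, 14, 4, 13]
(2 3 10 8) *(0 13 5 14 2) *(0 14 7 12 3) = (0 13 5 7 12 3 10 8 14 2) = [13, 1, 0, 10, 4, 7, 6, 12, 14, 9, 8, 11, 3, 5, 2]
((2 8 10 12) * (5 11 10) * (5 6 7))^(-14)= (2 6 5 10)(7 11 12 8)= [0, 1, 6, 3, 4, 10, 5, 11, 7, 9, 2, 12, 8]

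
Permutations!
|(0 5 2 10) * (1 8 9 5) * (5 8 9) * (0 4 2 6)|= 6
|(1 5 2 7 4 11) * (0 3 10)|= |(0 3 10)(1 5 2 7 4 11)|= 6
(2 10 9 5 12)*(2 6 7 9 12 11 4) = (2 10 12 6 7 9 5 11 4) = [0, 1, 10, 3, 2, 11, 7, 9, 8, 5, 12, 4, 6]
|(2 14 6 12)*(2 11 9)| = |(2 14 6 12 11 9)| = 6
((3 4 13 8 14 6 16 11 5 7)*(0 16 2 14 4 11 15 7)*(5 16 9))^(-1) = (0 5 9)(2 6 14)(3 7 15 16 11)(4 8 13) = [5, 1, 6, 7, 8, 9, 14, 15, 13, 0, 10, 3, 12, 4, 2, 16, 11]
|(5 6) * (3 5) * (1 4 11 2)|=12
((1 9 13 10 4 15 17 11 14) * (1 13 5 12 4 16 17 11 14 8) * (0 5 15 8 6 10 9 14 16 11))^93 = (0 4 14 15 12 1 9 5 8 13)(16 17) = [4, 9, 2, 3, 14, 8, 6, 7, 13, 5, 10, 11, 1, 0, 15, 12, 17, 16]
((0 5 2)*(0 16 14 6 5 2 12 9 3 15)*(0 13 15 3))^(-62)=(0 16 6 12)(2 14 5 9)=[16, 1, 14, 3, 4, 9, 12, 7, 8, 2, 10, 11, 0, 13, 5, 15, 6]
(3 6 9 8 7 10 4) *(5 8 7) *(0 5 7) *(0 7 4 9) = (0 5 8 4 3 6)(7 10 9) = [5, 1, 2, 6, 3, 8, 0, 10, 4, 7, 9]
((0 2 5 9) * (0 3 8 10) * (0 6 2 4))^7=(10)(0 4)=[4, 1, 2, 3, 0, 5, 6, 7, 8, 9, 10]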